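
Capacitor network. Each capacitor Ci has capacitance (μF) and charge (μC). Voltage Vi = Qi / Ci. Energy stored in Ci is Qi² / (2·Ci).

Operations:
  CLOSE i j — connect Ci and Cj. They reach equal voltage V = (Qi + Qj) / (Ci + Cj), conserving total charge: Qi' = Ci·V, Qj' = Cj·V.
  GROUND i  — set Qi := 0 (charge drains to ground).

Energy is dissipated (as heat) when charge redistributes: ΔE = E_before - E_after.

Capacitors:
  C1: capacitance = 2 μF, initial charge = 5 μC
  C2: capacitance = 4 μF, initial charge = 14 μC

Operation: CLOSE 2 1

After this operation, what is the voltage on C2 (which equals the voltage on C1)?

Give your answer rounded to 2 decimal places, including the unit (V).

Answer: 3.17 V

Derivation:
Initial: C1(2μF, Q=5μC, V=2.50V), C2(4μF, Q=14μC, V=3.50V)
Op 1: CLOSE 2-1: Q_total=19.00, C_total=6.00, V=3.17; Q2=12.67, Q1=6.33; dissipated=0.667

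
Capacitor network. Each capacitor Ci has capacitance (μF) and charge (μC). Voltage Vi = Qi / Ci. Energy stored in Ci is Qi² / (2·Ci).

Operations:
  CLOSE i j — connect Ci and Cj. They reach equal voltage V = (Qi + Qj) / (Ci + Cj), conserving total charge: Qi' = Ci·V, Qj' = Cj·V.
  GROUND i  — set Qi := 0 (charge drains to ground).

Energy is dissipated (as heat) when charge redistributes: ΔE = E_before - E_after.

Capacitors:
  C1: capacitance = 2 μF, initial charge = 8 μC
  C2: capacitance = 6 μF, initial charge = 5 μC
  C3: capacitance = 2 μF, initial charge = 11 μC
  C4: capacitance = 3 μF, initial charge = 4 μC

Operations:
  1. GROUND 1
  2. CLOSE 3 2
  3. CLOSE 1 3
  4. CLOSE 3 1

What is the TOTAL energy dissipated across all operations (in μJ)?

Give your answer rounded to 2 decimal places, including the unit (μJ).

Initial: C1(2μF, Q=8μC, V=4.00V), C2(6μF, Q=5μC, V=0.83V), C3(2μF, Q=11μC, V=5.50V), C4(3μF, Q=4μC, V=1.33V)
Op 1: GROUND 1: Q1=0; energy lost=16.000
Op 2: CLOSE 3-2: Q_total=16.00, C_total=8.00, V=2.00; Q3=4.00, Q2=12.00; dissipated=16.333
Op 3: CLOSE 1-3: Q_total=4.00, C_total=4.00, V=1.00; Q1=2.00, Q3=2.00; dissipated=2.000
Op 4: CLOSE 3-1: Q_total=4.00, C_total=4.00, V=1.00; Q3=2.00, Q1=2.00; dissipated=0.000
Total dissipated: 34.333 μJ

Answer: 34.33 μJ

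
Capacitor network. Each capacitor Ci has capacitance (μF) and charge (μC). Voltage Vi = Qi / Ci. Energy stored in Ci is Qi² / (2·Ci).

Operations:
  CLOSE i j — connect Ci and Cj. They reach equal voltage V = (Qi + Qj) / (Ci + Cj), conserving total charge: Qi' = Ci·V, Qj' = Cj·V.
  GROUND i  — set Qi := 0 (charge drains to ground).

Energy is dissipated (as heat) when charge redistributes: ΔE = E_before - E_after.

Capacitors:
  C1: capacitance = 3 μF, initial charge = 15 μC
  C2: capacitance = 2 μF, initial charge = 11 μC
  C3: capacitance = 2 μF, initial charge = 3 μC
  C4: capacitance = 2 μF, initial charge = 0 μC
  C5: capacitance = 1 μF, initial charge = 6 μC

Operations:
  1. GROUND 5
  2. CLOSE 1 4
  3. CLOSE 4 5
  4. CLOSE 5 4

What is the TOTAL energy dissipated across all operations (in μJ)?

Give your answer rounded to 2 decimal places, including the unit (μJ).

Answer: 36.00 μJ

Derivation:
Initial: C1(3μF, Q=15μC, V=5.00V), C2(2μF, Q=11μC, V=5.50V), C3(2μF, Q=3μC, V=1.50V), C4(2μF, Q=0μC, V=0.00V), C5(1μF, Q=6μC, V=6.00V)
Op 1: GROUND 5: Q5=0; energy lost=18.000
Op 2: CLOSE 1-4: Q_total=15.00, C_total=5.00, V=3.00; Q1=9.00, Q4=6.00; dissipated=15.000
Op 3: CLOSE 4-5: Q_total=6.00, C_total=3.00, V=2.00; Q4=4.00, Q5=2.00; dissipated=3.000
Op 4: CLOSE 5-4: Q_total=6.00, C_total=3.00, V=2.00; Q5=2.00, Q4=4.00; dissipated=0.000
Total dissipated: 36.000 μJ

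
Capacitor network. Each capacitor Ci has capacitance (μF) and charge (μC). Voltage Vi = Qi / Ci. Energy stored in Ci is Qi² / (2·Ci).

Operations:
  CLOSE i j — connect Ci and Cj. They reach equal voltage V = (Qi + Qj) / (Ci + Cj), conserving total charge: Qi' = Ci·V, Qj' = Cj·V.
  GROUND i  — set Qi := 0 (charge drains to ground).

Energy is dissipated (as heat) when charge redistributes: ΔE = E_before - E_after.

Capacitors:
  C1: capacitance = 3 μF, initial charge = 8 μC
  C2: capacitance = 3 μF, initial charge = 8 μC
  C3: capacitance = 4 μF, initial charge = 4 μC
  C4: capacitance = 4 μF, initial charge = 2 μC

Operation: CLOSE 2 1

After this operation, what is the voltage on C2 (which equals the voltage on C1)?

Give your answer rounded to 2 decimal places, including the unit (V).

Answer: 2.67 V

Derivation:
Initial: C1(3μF, Q=8μC, V=2.67V), C2(3μF, Q=8μC, V=2.67V), C3(4μF, Q=4μC, V=1.00V), C4(4μF, Q=2μC, V=0.50V)
Op 1: CLOSE 2-1: Q_total=16.00, C_total=6.00, V=2.67; Q2=8.00, Q1=8.00; dissipated=0.000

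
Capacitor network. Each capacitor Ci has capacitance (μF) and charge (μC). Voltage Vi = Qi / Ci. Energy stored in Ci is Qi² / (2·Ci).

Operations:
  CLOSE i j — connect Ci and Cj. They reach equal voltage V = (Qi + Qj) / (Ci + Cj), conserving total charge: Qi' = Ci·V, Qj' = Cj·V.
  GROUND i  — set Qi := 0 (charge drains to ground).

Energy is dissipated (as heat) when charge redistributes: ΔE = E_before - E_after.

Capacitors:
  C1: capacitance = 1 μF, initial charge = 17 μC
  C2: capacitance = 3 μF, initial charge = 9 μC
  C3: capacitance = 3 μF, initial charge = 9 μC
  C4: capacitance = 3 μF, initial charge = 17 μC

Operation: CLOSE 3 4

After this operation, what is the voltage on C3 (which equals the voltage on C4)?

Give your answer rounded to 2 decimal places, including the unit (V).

Initial: C1(1μF, Q=17μC, V=17.00V), C2(3μF, Q=9μC, V=3.00V), C3(3μF, Q=9μC, V=3.00V), C4(3μF, Q=17μC, V=5.67V)
Op 1: CLOSE 3-4: Q_total=26.00, C_total=6.00, V=4.33; Q3=13.00, Q4=13.00; dissipated=5.333

Answer: 4.33 V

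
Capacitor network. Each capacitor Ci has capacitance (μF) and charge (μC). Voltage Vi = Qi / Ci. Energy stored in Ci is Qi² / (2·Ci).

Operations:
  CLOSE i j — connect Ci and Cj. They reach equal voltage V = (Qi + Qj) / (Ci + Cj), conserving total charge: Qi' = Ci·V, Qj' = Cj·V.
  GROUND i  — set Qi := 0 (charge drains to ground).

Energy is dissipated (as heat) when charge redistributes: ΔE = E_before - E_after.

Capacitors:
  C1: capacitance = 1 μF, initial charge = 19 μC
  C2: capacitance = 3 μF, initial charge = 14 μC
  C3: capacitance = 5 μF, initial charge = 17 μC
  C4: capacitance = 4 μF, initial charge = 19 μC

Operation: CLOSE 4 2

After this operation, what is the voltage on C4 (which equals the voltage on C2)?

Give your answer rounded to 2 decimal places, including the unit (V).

Initial: C1(1μF, Q=19μC, V=19.00V), C2(3μF, Q=14μC, V=4.67V), C3(5μF, Q=17μC, V=3.40V), C4(4μF, Q=19μC, V=4.75V)
Op 1: CLOSE 4-2: Q_total=33.00, C_total=7.00, V=4.71; Q4=18.86, Q2=14.14; dissipated=0.006

Answer: 4.71 V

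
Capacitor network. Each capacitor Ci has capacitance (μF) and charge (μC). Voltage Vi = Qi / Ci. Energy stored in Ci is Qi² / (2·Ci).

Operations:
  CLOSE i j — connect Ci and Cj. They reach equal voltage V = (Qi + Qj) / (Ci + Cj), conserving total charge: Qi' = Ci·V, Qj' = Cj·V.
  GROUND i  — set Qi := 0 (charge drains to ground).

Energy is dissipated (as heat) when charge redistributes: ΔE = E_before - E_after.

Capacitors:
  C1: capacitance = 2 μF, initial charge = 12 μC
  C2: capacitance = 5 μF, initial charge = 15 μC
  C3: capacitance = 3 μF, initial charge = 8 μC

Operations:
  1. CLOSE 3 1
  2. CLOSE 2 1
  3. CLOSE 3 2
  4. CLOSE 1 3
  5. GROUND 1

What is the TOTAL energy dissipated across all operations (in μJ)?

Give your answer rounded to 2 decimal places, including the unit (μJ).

Initial: C1(2μF, Q=12μC, V=6.00V), C2(5μF, Q=15μC, V=3.00V), C3(3μF, Q=8μC, V=2.67V)
Op 1: CLOSE 3-1: Q_total=20.00, C_total=5.00, V=4.00; Q3=12.00, Q1=8.00; dissipated=6.667
Op 2: CLOSE 2-1: Q_total=23.00, C_total=7.00, V=3.29; Q2=16.43, Q1=6.57; dissipated=0.714
Op 3: CLOSE 3-2: Q_total=28.43, C_total=8.00, V=3.55; Q3=10.66, Q2=17.77; dissipated=0.478
Op 4: CLOSE 1-3: Q_total=17.23, C_total=5.00, V=3.45; Q1=6.89, Q3=10.34; dissipated=0.043
Op 5: GROUND 1: Q1=0; energy lost=11.878
Total dissipated: 19.780 μJ

Answer: 19.78 μJ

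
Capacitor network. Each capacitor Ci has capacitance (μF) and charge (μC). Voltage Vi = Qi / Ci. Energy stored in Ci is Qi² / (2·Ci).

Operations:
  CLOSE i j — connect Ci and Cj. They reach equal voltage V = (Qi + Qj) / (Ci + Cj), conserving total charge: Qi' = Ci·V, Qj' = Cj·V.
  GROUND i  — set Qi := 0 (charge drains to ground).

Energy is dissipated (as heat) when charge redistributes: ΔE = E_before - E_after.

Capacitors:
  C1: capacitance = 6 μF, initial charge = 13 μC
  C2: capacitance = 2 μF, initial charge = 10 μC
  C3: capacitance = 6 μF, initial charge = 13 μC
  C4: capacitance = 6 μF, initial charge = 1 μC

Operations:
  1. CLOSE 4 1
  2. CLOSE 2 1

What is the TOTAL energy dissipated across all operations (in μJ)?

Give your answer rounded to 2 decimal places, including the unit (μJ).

Initial: C1(6μF, Q=13μC, V=2.17V), C2(2μF, Q=10μC, V=5.00V), C3(6μF, Q=13μC, V=2.17V), C4(6μF, Q=1μC, V=0.17V)
Op 1: CLOSE 4-1: Q_total=14.00, C_total=12.00, V=1.17; Q4=7.00, Q1=7.00; dissipated=6.000
Op 2: CLOSE 2-1: Q_total=17.00, C_total=8.00, V=2.12; Q2=4.25, Q1=12.75; dissipated=11.021
Total dissipated: 17.021 μJ

Answer: 17.02 μJ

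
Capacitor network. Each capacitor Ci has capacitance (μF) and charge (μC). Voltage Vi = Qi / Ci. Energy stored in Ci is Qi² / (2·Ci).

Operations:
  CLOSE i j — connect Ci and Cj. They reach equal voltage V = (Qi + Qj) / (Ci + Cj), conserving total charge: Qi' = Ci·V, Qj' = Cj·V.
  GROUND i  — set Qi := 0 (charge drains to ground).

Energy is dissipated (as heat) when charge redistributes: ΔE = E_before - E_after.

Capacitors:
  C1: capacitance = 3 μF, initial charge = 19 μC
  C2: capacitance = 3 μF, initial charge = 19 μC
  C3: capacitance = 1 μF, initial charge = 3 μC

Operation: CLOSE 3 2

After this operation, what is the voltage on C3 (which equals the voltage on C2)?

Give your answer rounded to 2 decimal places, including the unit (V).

Initial: C1(3μF, Q=19μC, V=6.33V), C2(3μF, Q=19μC, V=6.33V), C3(1μF, Q=3μC, V=3.00V)
Op 1: CLOSE 3-2: Q_total=22.00, C_total=4.00, V=5.50; Q3=5.50, Q2=16.50; dissipated=4.167

Answer: 5.50 V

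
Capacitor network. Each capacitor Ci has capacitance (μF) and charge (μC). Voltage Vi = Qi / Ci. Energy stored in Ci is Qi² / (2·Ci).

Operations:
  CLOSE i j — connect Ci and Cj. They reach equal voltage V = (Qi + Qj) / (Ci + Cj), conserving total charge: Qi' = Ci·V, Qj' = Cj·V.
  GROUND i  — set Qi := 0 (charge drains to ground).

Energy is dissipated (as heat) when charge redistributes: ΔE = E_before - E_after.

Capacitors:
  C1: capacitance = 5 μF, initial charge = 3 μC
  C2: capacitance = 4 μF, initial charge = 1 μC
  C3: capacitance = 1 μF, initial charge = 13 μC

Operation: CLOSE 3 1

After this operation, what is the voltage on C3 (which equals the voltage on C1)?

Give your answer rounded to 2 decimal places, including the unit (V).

Initial: C1(5μF, Q=3μC, V=0.60V), C2(4μF, Q=1μC, V=0.25V), C3(1μF, Q=13μC, V=13.00V)
Op 1: CLOSE 3-1: Q_total=16.00, C_total=6.00, V=2.67; Q3=2.67, Q1=13.33; dissipated=64.067

Answer: 2.67 V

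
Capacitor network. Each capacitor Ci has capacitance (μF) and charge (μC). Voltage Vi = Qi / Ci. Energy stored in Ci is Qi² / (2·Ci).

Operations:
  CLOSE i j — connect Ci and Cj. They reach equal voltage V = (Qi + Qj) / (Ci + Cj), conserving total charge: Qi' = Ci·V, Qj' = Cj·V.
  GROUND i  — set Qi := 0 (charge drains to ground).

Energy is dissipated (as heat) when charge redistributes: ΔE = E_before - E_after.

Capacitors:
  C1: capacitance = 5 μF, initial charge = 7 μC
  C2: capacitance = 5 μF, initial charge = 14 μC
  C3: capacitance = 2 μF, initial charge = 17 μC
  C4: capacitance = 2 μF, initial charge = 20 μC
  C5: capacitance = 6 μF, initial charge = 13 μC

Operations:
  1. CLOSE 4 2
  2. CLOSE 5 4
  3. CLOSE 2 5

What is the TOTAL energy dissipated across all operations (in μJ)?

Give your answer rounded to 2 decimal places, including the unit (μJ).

Initial: C1(5μF, Q=7μC, V=1.40V), C2(5μF, Q=14μC, V=2.80V), C3(2μF, Q=17μC, V=8.50V), C4(2μF, Q=20μC, V=10.00V), C5(6μF, Q=13μC, V=2.17V)
Op 1: CLOSE 4-2: Q_total=34.00, C_total=7.00, V=4.86; Q4=9.71, Q2=24.29; dissipated=37.029
Op 2: CLOSE 5-4: Q_total=22.71, C_total=8.00, V=2.84; Q5=17.04, Q4=5.68; dissipated=5.429
Op 3: CLOSE 2-5: Q_total=41.32, C_total=11.00, V=3.76; Q2=18.78, Q5=22.54; dissipated=5.552
Total dissipated: 48.010 μJ

Answer: 48.01 μJ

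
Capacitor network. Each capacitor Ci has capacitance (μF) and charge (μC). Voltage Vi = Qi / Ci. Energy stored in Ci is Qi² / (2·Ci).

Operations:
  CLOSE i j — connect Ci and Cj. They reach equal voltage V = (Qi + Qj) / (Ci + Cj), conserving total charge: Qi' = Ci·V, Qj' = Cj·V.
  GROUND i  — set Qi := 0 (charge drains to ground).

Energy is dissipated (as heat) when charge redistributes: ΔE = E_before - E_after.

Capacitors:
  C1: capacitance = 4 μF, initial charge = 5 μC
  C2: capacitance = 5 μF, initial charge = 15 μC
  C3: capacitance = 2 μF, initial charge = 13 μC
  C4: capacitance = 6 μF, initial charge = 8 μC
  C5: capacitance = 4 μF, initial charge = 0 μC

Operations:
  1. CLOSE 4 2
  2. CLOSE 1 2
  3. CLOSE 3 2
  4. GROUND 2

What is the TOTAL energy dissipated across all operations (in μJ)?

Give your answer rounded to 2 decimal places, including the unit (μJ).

Initial: C1(4μF, Q=5μC, V=1.25V), C2(5μF, Q=15μC, V=3.00V), C3(2μF, Q=13μC, V=6.50V), C4(6μF, Q=8μC, V=1.33V), C5(4μF, Q=0μC, V=0.00V)
Op 1: CLOSE 4-2: Q_total=23.00, C_total=11.00, V=2.09; Q4=12.55, Q2=10.45; dissipated=3.788
Op 2: CLOSE 1-2: Q_total=15.45, C_total=9.00, V=1.72; Q1=6.87, Q2=8.59; dissipated=0.786
Op 3: CLOSE 3-2: Q_total=21.59, C_total=7.00, V=3.08; Q3=6.17, Q2=15.42; dissipated=16.340
Op 4: GROUND 2: Q2=0; energy lost=23.773
Total dissipated: 44.686 μJ

Answer: 44.69 μJ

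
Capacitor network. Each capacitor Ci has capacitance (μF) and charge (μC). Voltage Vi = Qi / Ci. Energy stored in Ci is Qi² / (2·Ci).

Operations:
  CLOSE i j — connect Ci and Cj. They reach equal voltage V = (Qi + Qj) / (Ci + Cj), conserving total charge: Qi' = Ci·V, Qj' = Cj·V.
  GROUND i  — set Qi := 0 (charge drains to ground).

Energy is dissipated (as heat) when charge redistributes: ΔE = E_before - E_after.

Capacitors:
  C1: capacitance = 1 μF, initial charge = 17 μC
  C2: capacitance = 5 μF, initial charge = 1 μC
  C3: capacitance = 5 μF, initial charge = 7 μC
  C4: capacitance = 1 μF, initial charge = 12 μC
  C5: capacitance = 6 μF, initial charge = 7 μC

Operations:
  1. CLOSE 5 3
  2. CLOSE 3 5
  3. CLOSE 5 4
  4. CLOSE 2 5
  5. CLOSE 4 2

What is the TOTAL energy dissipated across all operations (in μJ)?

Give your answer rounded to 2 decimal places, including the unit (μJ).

Initial: C1(1μF, Q=17μC, V=17.00V), C2(5μF, Q=1μC, V=0.20V), C3(5μF, Q=7μC, V=1.40V), C4(1μF, Q=12μC, V=12.00V), C5(6μF, Q=7μC, V=1.17V)
Op 1: CLOSE 5-3: Q_total=14.00, C_total=11.00, V=1.27; Q5=7.64, Q3=6.36; dissipated=0.074
Op 2: CLOSE 3-5: Q_total=14.00, C_total=11.00, V=1.27; Q3=6.36, Q5=7.64; dissipated=0.000
Op 3: CLOSE 5-4: Q_total=19.64, C_total=7.00, V=2.81; Q5=16.83, Q4=2.81; dissipated=49.318
Op 4: CLOSE 2-5: Q_total=17.83, C_total=11.00, V=1.62; Q2=8.11, Q5=9.73; dissipated=9.255
Op 5: CLOSE 4-2: Q_total=10.91, C_total=6.00, V=1.82; Q4=1.82, Q2=9.09; dissipated=0.584
Total dissipated: 59.231 μJ

Answer: 59.23 μJ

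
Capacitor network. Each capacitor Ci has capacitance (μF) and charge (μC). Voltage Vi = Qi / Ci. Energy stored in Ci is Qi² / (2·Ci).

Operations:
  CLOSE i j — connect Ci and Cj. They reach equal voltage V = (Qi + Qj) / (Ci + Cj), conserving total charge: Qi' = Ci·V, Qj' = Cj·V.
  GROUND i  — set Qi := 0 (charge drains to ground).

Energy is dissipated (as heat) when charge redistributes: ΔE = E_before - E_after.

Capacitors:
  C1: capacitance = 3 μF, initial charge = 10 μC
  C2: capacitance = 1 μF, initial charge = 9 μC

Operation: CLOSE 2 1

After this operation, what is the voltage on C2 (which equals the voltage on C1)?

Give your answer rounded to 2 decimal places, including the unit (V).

Answer: 4.75 V

Derivation:
Initial: C1(3μF, Q=10μC, V=3.33V), C2(1μF, Q=9μC, V=9.00V)
Op 1: CLOSE 2-1: Q_total=19.00, C_total=4.00, V=4.75; Q2=4.75, Q1=14.25; dissipated=12.042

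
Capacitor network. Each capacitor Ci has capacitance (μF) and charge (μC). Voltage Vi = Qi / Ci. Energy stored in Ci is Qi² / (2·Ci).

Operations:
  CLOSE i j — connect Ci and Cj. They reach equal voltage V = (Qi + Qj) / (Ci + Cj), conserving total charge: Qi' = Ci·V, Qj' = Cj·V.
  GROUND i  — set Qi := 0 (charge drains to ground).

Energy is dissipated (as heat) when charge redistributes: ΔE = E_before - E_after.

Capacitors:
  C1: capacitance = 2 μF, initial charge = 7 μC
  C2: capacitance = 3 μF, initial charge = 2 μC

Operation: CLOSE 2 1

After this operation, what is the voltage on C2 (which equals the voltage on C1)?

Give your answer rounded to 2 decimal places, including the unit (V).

Answer: 1.80 V

Derivation:
Initial: C1(2μF, Q=7μC, V=3.50V), C2(3μF, Q=2μC, V=0.67V)
Op 1: CLOSE 2-1: Q_total=9.00, C_total=5.00, V=1.80; Q2=5.40, Q1=3.60; dissipated=4.817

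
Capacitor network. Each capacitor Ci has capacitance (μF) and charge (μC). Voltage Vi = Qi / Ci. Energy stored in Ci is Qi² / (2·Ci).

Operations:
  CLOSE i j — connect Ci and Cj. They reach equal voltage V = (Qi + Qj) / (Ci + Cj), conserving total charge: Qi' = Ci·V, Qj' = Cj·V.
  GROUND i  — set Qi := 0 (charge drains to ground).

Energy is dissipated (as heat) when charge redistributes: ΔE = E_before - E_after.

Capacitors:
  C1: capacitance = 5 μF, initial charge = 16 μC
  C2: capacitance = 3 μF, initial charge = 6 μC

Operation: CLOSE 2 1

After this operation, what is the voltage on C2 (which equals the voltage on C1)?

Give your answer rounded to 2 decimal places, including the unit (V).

Answer: 2.75 V

Derivation:
Initial: C1(5μF, Q=16μC, V=3.20V), C2(3μF, Q=6μC, V=2.00V)
Op 1: CLOSE 2-1: Q_total=22.00, C_total=8.00, V=2.75; Q2=8.25, Q1=13.75; dissipated=1.350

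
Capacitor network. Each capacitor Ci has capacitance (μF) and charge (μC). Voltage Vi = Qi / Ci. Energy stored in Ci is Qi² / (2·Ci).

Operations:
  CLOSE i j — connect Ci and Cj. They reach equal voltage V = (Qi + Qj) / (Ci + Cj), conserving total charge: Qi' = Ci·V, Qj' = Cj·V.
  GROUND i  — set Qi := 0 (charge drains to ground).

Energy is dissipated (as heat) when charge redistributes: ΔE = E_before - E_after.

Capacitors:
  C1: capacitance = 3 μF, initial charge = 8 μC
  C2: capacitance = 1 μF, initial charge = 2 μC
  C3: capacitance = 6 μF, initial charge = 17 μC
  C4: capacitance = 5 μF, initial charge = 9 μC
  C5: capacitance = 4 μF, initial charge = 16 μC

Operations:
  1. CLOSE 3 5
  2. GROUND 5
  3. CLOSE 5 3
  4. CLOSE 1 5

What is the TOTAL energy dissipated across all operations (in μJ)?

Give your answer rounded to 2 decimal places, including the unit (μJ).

Answer: 36.89 μJ

Derivation:
Initial: C1(3μF, Q=8μC, V=2.67V), C2(1μF, Q=2μC, V=2.00V), C3(6μF, Q=17μC, V=2.83V), C4(5μF, Q=9μC, V=1.80V), C5(4μF, Q=16μC, V=4.00V)
Op 1: CLOSE 3-5: Q_total=33.00, C_total=10.00, V=3.30; Q3=19.80, Q5=13.20; dissipated=1.633
Op 2: GROUND 5: Q5=0; energy lost=21.780
Op 3: CLOSE 5-3: Q_total=19.80, C_total=10.00, V=1.98; Q5=7.92, Q3=11.88; dissipated=13.068
Op 4: CLOSE 1-5: Q_total=15.92, C_total=7.00, V=2.27; Q1=6.82, Q5=9.10; dissipated=0.404
Total dissipated: 36.885 μJ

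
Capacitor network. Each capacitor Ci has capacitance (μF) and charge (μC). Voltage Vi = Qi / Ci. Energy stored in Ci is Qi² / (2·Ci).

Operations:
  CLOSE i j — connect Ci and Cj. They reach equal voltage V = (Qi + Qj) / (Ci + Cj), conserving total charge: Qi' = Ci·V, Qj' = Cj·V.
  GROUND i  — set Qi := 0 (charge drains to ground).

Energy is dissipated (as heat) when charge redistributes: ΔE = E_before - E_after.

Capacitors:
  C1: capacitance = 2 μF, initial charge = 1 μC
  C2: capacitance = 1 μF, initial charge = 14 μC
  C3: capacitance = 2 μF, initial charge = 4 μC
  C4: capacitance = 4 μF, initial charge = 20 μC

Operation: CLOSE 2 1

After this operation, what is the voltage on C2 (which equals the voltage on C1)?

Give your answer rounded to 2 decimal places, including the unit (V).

Initial: C1(2μF, Q=1μC, V=0.50V), C2(1μF, Q=14μC, V=14.00V), C3(2μF, Q=4μC, V=2.00V), C4(4μF, Q=20μC, V=5.00V)
Op 1: CLOSE 2-1: Q_total=15.00, C_total=3.00, V=5.00; Q2=5.00, Q1=10.00; dissipated=60.750

Answer: 5.00 V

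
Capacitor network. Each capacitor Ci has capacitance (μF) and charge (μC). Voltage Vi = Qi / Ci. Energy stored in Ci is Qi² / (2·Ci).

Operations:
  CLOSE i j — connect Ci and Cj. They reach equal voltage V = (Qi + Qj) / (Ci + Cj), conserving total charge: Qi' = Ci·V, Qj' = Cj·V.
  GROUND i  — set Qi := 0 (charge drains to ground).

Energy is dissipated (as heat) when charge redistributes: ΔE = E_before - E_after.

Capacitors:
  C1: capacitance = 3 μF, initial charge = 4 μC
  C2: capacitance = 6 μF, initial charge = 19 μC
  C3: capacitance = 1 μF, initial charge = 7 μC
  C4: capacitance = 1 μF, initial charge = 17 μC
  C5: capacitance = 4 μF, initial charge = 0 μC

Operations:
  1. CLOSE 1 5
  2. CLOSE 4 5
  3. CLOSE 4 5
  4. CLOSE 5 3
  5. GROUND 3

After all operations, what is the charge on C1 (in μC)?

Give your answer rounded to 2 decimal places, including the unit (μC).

Answer: 1.71 μC

Derivation:
Initial: C1(3μF, Q=4μC, V=1.33V), C2(6μF, Q=19μC, V=3.17V), C3(1μF, Q=7μC, V=7.00V), C4(1μF, Q=17μC, V=17.00V), C5(4μF, Q=0μC, V=0.00V)
Op 1: CLOSE 1-5: Q_total=4.00, C_total=7.00, V=0.57; Q1=1.71, Q5=2.29; dissipated=1.524
Op 2: CLOSE 4-5: Q_total=19.29, C_total=5.00, V=3.86; Q4=3.86, Q5=15.43; dissipated=107.959
Op 3: CLOSE 4-5: Q_total=19.29, C_total=5.00, V=3.86; Q4=3.86, Q5=15.43; dissipated=0.000
Op 4: CLOSE 5-3: Q_total=22.43, C_total=5.00, V=4.49; Q5=17.94, Q3=4.49; dissipated=3.951
Op 5: GROUND 3: Q3=0; energy lost=10.061
Final charges: Q1=1.71, Q2=19.00, Q3=0.00, Q4=3.86, Q5=17.94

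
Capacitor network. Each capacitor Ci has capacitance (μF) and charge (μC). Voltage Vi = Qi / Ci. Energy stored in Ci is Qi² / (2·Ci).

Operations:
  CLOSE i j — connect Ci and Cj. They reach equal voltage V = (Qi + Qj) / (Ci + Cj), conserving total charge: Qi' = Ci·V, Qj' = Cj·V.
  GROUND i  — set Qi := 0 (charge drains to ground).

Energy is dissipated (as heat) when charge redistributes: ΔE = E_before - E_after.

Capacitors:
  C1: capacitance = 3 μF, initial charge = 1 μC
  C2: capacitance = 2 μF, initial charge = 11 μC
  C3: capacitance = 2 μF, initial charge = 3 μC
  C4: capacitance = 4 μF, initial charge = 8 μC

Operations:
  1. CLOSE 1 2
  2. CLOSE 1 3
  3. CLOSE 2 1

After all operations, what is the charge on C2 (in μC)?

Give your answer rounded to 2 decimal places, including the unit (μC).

Initial: C1(3μF, Q=1μC, V=0.33V), C2(2μF, Q=11μC, V=5.50V), C3(2μF, Q=3μC, V=1.50V), C4(4μF, Q=8μC, V=2.00V)
Op 1: CLOSE 1-2: Q_total=12.00, C_total=5.00, V=2.40; Q1=7.20, Q2=4.80; dissipated=16.017
Op 2: CLOSE 1-3: Q_total=10.20, C_total=5.00, V=2.04; Q1=6.12, Q3=4.08; dissipated=0.486
Op 3: CLOSE 2-1: Q_total=10.92, C_total=5.00, V=2.18; Q2=4.37, Q1=6.55; dissipated=0.078
Final charges: Q1=6.55, Q2=4.37, Q3=4.08, Q4=8.00

Answer: 4.37 μC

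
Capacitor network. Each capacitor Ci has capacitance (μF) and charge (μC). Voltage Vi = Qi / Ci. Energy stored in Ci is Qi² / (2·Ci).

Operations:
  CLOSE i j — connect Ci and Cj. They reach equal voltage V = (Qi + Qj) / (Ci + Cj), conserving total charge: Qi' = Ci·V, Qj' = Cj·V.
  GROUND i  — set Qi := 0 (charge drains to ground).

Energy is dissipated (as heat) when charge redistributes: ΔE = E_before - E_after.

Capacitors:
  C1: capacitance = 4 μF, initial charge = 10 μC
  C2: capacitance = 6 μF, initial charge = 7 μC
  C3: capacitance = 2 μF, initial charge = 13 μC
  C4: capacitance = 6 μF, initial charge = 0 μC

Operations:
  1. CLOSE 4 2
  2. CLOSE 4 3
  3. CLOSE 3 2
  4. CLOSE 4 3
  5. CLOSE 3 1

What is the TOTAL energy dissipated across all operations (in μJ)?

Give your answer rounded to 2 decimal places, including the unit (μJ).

Initial: C1(4μF, Q=10μC, V=2.50V), C2(6μF, Q=7μC, V=1.17V), C3(2μF, Q=13μC, V=6.50V), C4(6μF, Q=0μC, V=0.00V)
Op 1: CLOSE 4-2: Q_total=7.00, C_total=12.00, V=0.58; Q4=3.50, Q2=3.50; dissipated=2.042
Op 2: CLOSE 4-3: Q_total=16.50, C_total=8.00, V=2.06; Q4=12.38, Q3=4.12; dissipated=26.255
Op 3: CLOSE 3-2: Q_total=7.62, C_total=8.00, V=0.95; Q3=1.91, Q2=5.72; dissipated=1.641
Op 4: CLOSE 4-3: Q_total=14.28, C_total=8.00, V=1.79; Q4=10.71, Q3=3.57; dissipated=0.923
Op 5: CLOSE 3-1: Q_total=13.57, C_total=6.00, V=2.26; Q3=4.52, Q1=9.05; dissipated=0.341
Total dissipated: 31.202 μJ

Answer: 31.20 μJ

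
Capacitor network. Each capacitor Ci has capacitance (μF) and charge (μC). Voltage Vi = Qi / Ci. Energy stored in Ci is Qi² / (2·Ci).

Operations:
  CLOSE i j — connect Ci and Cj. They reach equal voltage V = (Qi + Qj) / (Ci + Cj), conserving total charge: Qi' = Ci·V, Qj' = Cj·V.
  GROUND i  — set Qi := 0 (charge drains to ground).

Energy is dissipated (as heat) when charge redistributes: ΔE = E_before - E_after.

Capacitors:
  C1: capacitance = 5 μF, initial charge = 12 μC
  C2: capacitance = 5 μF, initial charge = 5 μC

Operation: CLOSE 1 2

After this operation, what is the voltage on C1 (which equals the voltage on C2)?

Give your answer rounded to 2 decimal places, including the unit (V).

Answer: 1.70 V

Derivation:
Initial: C1(5μF, Q=12μC, V=2.40V), C2(5μF, Q=5μC, V=1.00V)
Op 1: CLOSE 1-2: Q_total=17.00, C_total=10.00, V=1.70; Q1=8.50, Q2=8.50; dissipated=2.450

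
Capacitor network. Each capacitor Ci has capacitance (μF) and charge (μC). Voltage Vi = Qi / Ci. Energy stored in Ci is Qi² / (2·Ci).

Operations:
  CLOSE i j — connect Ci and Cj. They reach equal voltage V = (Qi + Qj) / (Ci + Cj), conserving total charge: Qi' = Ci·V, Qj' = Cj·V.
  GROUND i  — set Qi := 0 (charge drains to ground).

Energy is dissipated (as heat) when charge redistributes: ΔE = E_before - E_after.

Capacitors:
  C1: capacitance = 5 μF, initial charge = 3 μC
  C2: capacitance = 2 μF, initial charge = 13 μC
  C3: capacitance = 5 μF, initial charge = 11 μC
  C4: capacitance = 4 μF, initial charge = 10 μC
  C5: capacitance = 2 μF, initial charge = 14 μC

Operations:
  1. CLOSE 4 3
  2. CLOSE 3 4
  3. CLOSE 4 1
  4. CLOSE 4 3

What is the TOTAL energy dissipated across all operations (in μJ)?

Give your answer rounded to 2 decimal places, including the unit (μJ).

Answer: 4.47 μJ

Derivation:
Initial: C1(5μF, Q=3μC, V=0.60V), C2(2μF, Q=13μC, V=6.50V), C3(5μF, Q=11μC, V=2.20V), C4(4μF, Q=10μC, V=2.50V), C5(2μF, Q=14μC, V=7.00V)
Op 1: CLOSE 4-3: Q_total=21.00, C_total=9.00, V=2.33; Q4=9.33, Q3=11.67; dissipated=0.100
Op 2: CLOSE 3-4: Q_total=21.00, C_total=9.00, V=2.33; Q3=11.67, Q4=9.33; dissipated=0.000
Op 3: CLOSE 4-1: Q_total=12.33, C_total=9.00, V=1.37; Q4=5.48, Q1=6.85; dissipated=3.338
Op 4: CLOSE 4-3: Q_total=17.15, C_total=9.00, V=1.91; Q4=7.62, Q3=9.53; dissipated=1.030
Total dissipated: 4.469 μJ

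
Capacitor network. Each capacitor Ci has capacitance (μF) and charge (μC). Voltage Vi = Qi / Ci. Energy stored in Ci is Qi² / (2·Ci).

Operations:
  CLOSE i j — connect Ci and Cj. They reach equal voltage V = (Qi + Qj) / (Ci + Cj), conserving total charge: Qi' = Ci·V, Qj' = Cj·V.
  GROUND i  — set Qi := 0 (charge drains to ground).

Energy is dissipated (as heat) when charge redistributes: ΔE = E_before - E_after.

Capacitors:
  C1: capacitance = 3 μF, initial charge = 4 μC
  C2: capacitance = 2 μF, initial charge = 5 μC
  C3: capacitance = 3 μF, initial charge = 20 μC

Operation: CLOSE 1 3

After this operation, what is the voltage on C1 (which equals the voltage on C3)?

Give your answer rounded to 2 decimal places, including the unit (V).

Answer: 4.00 V

Derivation:
Initial: C1(3μF, Q=4μC, V=1.33V), C2(2μF, Q=5μC, V=2.50V), C3(3μF, Q=20μC, V=6.67V)
Op 1: CLOSE 1-3: Q_total=24.00, C_total=6.00, V=4.00; Q1=12.00, Q3=12.00; dissipated=21.333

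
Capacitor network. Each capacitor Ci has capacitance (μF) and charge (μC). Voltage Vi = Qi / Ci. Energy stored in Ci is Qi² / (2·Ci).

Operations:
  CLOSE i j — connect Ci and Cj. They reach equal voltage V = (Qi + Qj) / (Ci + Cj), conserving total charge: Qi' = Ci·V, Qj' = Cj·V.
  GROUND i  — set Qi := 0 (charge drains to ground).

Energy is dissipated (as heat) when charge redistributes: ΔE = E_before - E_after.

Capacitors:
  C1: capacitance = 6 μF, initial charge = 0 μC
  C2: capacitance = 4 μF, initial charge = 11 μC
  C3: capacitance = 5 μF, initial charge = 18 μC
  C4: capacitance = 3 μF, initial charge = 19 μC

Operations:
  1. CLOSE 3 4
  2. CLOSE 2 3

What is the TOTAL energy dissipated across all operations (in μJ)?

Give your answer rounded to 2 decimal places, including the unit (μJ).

Answer: 10.91 μJ

Derivation:
Initial: C1(6μF, Q=0μC, V=0.00V), C2(4μF, Q=11μC, V=2.75V), C3(5μF, Q=18μC, V=3.60V), C4(3μF, Q=19μC, V=6.33V)
Op 1: CLOSE 3-4: Q_total=37.00, C_total=8.00, V=4.62; Q3=23.12, Q4=13.88; dissipated=7.004
Op 2: CLOSE 2-3: Q_total=34.12, C_total=9.00, V=3.79; Q2=15.17, Q3=18.96; dissipated=3.906
Total dissipated: 10.910 μJ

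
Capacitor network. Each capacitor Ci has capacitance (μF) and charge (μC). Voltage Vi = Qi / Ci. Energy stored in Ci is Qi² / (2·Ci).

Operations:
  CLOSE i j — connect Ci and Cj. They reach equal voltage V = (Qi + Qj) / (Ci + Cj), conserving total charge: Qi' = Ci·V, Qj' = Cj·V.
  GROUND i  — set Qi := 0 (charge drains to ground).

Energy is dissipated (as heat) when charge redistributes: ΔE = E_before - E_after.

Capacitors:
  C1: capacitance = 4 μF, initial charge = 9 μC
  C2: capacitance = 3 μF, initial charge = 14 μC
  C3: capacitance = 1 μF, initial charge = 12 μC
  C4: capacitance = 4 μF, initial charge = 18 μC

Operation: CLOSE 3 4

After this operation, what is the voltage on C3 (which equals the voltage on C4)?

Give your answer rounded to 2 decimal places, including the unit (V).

Initial: C1(4μF, Q=9μC, V=2.25V), C2(3μF, Q=14μC, V=4.67V), C3(1μF, Q=12μC, V=12.00V), C4(4μF, Q=18μC, V=4.50V)
Op 1: CLOSE 3-4: Q_total=30.00, C_total=5.00, V=6.00; Q3=6.00, Q4=24.00; dissipated=22.500

Answer: 6.00 V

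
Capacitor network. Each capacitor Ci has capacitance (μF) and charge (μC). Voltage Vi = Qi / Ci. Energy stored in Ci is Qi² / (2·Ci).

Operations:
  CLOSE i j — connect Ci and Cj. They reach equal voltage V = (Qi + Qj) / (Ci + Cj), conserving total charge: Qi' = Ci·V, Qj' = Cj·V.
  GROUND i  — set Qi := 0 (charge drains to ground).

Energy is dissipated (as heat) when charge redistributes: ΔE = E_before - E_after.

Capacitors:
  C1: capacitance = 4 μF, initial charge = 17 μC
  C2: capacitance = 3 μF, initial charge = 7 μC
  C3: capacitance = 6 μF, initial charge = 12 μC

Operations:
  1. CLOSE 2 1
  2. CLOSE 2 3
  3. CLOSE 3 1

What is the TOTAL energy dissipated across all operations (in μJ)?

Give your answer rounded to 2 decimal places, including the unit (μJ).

Initial: C1(4μF, Q=17μC, V=4.25V), C2(3μF, Q=7μC, V=2.33V), C3(6μF, Q=12μC, V=2.00V)
Op 1: CLOSE 2-1: Q_total=24.00, C_total=7.00, V=3.43; Q2=10.29, Q1=13.71; dissipated=3.149
Op 2: CLOSE 2-3: Q_total=22.29, C_total=9.00, V=2.48; Q2=7.43, Q3=14.86; dissipated=2.041
Op 3: CLOSE 3-1: Q_total=28.57, C_total=10.00, V=2.86; Q3=17.14, Q1=11.43; dissipated=1.088
Total dissipated: 6.278 μJ

Answer: 6.28 μJ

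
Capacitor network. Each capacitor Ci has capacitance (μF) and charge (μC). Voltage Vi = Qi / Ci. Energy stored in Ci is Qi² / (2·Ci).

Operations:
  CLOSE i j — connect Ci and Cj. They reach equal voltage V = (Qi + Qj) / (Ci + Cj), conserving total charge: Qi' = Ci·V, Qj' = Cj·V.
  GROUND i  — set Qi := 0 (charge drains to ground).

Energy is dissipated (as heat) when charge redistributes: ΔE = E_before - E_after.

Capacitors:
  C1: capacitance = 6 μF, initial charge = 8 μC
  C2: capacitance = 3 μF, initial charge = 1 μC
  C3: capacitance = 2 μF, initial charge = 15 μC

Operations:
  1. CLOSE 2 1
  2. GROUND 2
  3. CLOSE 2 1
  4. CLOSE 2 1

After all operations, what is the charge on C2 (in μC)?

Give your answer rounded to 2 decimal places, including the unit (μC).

Initial: C1(6μF, Q=8μC, V=1.33V), C2(3μF, Q=1μC, V=0.33V), C3(2μF, Q=15μC, V=7.50V)
Op 1: CLOSE 2-1: Q_total=9.00, C_total=9.00, V=1.00; Q2=3.00, Q1=6.00; dissipated=1.000
Op 2: GROUND 2: Q2=0; energy lost=1.500
Op 3: CLOSE 2-1: Q_total=6.00, C_total=9.00, V=0.67; Q2=2.00, Q1=4.00; dissipated=1.000
Op 4: CLOSE 2-1: Q_total=6.00, C_total=9.00, V=0.67; Q2=2.00, Q1=4.00; dissipated=0.000
Final charges: Q1=4.00, Q2=2.00, Q3=15.00

Answer: 2.00 μC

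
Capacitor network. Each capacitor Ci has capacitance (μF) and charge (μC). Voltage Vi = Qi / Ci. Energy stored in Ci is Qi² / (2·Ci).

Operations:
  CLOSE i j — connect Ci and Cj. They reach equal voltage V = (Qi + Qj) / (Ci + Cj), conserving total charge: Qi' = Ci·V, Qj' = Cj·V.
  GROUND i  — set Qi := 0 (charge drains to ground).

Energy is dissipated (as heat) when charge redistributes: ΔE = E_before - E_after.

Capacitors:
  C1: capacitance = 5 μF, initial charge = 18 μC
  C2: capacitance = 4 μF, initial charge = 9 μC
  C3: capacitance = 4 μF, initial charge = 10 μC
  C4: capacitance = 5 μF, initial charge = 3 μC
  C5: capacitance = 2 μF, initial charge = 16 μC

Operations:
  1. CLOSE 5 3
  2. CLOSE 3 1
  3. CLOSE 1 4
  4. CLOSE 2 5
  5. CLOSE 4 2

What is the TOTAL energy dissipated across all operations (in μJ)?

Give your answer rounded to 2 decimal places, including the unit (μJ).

Initial: C1(5μF, Q=18μC, V=3.60V), C2(4μF, Q=9μC, V=2.25V), C3(4μF, Q=10μC, V=2.50V), C4(5μF, Q=3μC, V=0.60V), C5(2μF, Q=16μC, V=8.00V)
Op 1: CLOSE 5-3: Q_total=26.00, C_total=6.00, V=4.33; Q5=8.67, Q3=17.33; dissipated=20.167
Op 2: CLOSE 3-1: Q_total=35.33, C_total=9.00, V=3.93; Q3=15.70, Q1=19.63; dissipated=0.598
Op 3: CLOSE 1-4: Q_total=22.63, C_total=10.00, V=2.26; Q1=11.31, Q4=11.31; dissipated=13.827
Op 4: CLOSE 2-5: Q_total=17.67, C_total=6.00, V=2.94; Q2=11.78, Q5=5.89; dissipated=2.894
Op 5: CLOSE 4-2: Q_total=23.09, C_total=9.00, V=2.57; Q4=12.83, Q2=10.26; dissipated=0.516
Total dissipated: 38.001 μJ

Answer: 38.00 μJ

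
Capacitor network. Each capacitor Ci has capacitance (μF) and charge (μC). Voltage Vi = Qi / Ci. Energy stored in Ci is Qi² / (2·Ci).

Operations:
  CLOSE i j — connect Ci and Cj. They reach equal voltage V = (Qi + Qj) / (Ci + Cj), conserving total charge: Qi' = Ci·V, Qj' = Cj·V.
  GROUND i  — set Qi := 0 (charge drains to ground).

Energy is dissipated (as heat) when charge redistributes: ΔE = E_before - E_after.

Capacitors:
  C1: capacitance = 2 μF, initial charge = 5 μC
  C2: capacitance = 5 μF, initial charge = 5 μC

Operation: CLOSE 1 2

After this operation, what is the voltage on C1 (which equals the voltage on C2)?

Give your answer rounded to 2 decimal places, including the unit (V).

Initial: C1(2μF, Q=5μC, V=2.50V), C2(5μF, Q=5μC, V=1.00V)
Op 1: CLOSE 1-2: Q_total=10.00, C_total=7.00, V=1.43; Q1=2.86, Q2=7.14; dissipated=1.607

Answer: 1.43 V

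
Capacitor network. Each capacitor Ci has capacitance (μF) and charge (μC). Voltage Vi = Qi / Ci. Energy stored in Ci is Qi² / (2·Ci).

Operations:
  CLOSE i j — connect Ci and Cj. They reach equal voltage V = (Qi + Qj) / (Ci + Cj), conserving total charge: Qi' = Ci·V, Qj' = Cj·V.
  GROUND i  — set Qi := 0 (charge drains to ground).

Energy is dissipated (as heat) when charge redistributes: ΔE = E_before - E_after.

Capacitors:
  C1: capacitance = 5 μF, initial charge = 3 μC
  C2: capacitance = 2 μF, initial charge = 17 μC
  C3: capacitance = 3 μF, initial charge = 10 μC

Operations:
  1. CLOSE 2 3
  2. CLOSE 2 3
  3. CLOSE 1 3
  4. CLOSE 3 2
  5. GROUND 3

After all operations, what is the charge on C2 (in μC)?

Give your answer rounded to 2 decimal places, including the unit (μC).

Answer: 7.20 μC

Derivation:
Initial: C1(5μF, Q=3μC, V=0.60V), C2(2μF, Q=17μC, V=8.50V), C3(3μF, Q=10μC, V=3.33V)
Op 1: CLOSE 2-3: Q_total=27.00, C_total=5.00, V=5.40; Q2=10.80, Q3=16.20; dissipated=16.017
Op 2: CLOSE 2-3: Q_total=27.00, C_total=5.00, V=5.40; Q2=10.80, Q3=16.20; dissipated=0.000
Op 3: CLOSE 1-3: Q_total=19.20, C_total=8.00, V=2.40; Q1=12.00, Q3=7.20; dissipated=21.600
Op 4: CLOSE 3-2: Q_total=18.00, C_total=5.00, V=3.60; Q3=10.80, Q2=7.20; dissipated=5.400
Op 5: GROUND 3: Q3=0; energy lost=19.440
Final charges: Q1=12.00, Q2=7.20, Q3=0.00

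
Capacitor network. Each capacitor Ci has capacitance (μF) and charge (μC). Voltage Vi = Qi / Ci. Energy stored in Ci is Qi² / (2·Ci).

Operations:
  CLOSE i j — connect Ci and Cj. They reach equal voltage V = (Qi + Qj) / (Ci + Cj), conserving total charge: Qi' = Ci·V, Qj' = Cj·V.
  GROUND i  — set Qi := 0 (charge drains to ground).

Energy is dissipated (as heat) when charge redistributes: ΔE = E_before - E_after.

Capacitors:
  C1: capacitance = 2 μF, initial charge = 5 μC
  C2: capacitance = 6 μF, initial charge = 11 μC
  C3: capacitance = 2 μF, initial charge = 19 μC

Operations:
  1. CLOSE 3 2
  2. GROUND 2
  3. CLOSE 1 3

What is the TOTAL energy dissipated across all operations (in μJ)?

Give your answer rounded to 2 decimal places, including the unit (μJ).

Answer: 87.05 μJ

Derivation:
Initial: C1(2μF, Q=5μC, V=2.50V), C2(6μF, Q=11μC, V=1.83V), C3(2μF, Q=19μC, V=9.50V)
Op 1: CLOSE 3-2: Q_total=30.00, C_total=8.00, V=3.75; Q3=7.50, Q2=22.50; dissipated=44.083
Op 2: GROUND 2: Q2=0; energy lost=42.188
Op 3: CLOSE 1-3: Q_total=12.50, C_total=4.00, V=3.12; Q1=6.25, Q3=6.25; dissipated=0.781
Total dissipated: 87.052 μJ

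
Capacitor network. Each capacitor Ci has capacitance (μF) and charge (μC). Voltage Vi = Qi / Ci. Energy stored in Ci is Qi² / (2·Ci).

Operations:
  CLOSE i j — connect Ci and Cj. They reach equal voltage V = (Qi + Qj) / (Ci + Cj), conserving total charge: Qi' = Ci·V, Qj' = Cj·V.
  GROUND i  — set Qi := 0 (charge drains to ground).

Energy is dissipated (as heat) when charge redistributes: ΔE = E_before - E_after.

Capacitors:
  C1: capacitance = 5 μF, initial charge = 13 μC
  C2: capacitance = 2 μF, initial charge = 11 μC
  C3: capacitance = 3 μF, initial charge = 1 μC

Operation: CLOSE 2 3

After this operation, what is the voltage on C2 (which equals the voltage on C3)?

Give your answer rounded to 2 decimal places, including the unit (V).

Answer: 2.40 V

Derivation:
Initial: C1(5μF, Q=13μC, V=2.60V), C2(2μF, Q=11μC, V=5.50V), C3(3μF, Q=1μC, V=0.33V)
Op 1: CLOSE 2-3: Q_total=12.00, C_total=5.00, V=2.40; Q2=4.80, Q3=7.20; dissipated=16.017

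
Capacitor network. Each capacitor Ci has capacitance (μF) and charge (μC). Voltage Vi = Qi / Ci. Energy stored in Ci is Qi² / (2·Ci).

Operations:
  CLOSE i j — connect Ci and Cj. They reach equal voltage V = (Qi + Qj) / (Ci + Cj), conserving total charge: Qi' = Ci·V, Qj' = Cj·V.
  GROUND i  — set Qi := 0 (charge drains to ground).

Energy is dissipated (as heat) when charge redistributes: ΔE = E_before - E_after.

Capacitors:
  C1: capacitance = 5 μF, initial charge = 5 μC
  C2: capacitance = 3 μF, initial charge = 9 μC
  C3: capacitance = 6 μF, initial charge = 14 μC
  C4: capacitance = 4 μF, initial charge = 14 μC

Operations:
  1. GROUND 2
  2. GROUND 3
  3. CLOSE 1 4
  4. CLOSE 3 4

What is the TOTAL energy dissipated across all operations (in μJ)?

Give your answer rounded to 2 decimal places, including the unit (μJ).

Answer: 42.13 μJ

Derivation:
Initial: C1(5μF, Q=5μC, V=1.00V), C2(3μF, Q=9μC, V=3.00V), C3(6μF, Q=14μC, V=2.33V), C4(4μF, Q=14μC, V=3.50V)
Op 1: GROUND 2: Q2=0; energy lost=13.500
Op 2: GROUND 3: Q3=0; energy lost=16.333
Op 3: CLOSE 1-4: Q_total=19.00, C_total=9.00, V=2.11; Q1=10.56, Q4=8.44; dissipated=6.944
Op 4: CLOSE 3-4: Q_total=8.44, C_total=10.00, V=0.84; Q3=5.07, Q4=3.38; dissipated=5.348
Total dissipated: 42.126 μJ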